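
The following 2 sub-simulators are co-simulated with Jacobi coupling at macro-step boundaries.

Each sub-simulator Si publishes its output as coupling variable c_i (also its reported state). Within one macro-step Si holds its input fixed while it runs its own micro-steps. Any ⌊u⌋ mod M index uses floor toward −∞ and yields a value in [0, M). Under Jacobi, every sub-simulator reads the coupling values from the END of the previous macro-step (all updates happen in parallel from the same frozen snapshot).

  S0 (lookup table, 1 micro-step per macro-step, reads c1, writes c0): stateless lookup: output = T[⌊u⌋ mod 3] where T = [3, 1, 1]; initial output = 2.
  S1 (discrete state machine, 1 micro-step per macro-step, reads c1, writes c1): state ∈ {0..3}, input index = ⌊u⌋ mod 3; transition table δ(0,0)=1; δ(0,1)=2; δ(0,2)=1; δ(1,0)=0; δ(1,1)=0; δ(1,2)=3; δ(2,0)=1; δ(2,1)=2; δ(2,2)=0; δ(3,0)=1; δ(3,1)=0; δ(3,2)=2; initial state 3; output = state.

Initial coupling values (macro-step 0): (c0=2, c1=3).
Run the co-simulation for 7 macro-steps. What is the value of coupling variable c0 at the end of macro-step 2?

c0 at macro-step 2 = 1

macro 1: S0 reads c1=3 → after 1×micro: 3; S1 reads c1=3 → after 1×micro: 1 ⇒ (c0=3, c1=1)
macro 2: S0 reads c1=1 → after 1×micro: 1; S1 reads c1=1 → after 1×micro: 0 ⇒ (c0=1, c1=0)
macro 3: S0 reads c1=0 → after 1×micro: 3; S1 reads c1=0 → after 1×micro: 1 ⇒ (c0=3, c1=1)
macro 4: S0 reads c1=1 → after 1×micro: 1; S1 reads c1=1 → after 1×micro: 0 ⇒ (c0=1, c1=0)
macro 5: S0 reads c1=0 → after 1×micro: 3; S1 reads c1=0 → after 1×micro: 1 ⇒ (c0=3, c1=1)
macro 6: S0 reads c1=1 → after 1×micro: 1; S1 reads c1=1 → after 1×micro: 0 ⇒ (c0=1, c1=0)
macro 7: S0 reads c1=0 → after 1×micro: 3; S1 reads c1=0 → after 1×micro: 1 ⇒ (c0=3, c1=1)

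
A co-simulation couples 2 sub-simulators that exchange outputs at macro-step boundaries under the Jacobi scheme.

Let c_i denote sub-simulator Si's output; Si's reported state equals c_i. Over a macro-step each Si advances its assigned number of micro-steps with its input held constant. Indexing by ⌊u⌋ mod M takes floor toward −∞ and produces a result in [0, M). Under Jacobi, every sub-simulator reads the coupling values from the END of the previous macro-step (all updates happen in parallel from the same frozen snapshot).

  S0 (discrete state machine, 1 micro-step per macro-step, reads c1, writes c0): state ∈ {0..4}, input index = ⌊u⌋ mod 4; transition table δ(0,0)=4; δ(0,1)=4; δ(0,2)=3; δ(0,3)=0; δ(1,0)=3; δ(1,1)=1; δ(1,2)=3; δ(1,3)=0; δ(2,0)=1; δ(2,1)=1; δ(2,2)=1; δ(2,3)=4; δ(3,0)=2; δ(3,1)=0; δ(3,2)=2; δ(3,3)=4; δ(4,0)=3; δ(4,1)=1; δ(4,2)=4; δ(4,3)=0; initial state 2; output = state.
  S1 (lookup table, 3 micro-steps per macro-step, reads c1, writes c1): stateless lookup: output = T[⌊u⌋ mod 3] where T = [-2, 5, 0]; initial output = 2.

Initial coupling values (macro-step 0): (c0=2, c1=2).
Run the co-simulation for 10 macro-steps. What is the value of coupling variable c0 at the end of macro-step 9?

macro 1: S0 reads c1=2 → after 1×micro: 1; S1 reads c1=2 → after 3×micro: 0 ⇒ (c0=1, c1=0)
macro 2: S0 reads c1=0 → after 1×micro: 3; S1 reads c1=0 → after 3×micro: -2 ⇒ (c0=3, c1=-2)
macro 3: S0 reads c1=-2 → after 1×micro: 2; S1 reads c1=-2 → after 3×micro: 5 ⇒ (c0=2, c1=5)
macro 4: S0 reads c1=5 → after 1×micro: 1; S1 reads c1=5 → after 3×micro: 0 ⇒ (c0=1, c1=0)
macro 5: S0 reads c1=0 → after 1×micro: 3; S1 reads c1=0 → after 3×micro: -2 ⇒ (c0=3, c1=-2)
macro 6: S0 reads c1=-2 → after 1×micro: 2; S1 reads c1=-2 → after 3×micro: 5 ⇒ (c0=2, c1=5)
macro 7: S0 reads c1=5 → after 1×micro: 1; S1 reads c1=5 → after 3×micro: 0 ⇒ (c0=1, c1=0)
macro 8: S0 reads c1=0 → after 1×micro: 3; S1 reads c1=0 → after 3×micro: -2 ⇒ (c0=3, c1=-2)
macro 9: S0 reads c1=-2 → after 1×micro: 2; S1 reads c1=-2 → after 3×micro: 5 ⇒ (c0=2, c1=5)
macro 10: S0 reads c1=5 → after 1×micro: 1; S1 reads c1=5 → after 3×micro: 0 ⇒ (c0=1, c1=0)

c0 at macro-step 9 = 2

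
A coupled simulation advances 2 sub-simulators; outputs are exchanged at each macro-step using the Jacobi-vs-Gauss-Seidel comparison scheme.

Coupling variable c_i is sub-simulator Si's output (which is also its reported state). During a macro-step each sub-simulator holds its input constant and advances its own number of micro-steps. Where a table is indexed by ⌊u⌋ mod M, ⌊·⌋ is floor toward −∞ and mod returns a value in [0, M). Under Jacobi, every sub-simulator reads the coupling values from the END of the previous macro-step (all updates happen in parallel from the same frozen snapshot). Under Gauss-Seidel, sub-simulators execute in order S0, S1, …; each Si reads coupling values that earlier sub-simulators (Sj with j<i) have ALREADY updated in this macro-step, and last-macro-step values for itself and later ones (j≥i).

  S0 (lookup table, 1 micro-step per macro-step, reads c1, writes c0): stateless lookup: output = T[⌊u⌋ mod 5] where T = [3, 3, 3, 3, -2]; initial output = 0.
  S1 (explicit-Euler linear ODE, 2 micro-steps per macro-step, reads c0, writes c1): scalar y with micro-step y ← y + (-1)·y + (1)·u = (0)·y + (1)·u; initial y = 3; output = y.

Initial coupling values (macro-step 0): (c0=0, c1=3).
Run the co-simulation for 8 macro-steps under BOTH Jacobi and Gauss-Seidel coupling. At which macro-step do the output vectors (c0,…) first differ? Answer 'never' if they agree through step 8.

[Jacobi] macro 1: S0 reads c1=3 → after 1×micro: 3; S1 reads c0=0 → after 2×micro: 0 ⇒ (c0=3, c1=0)
[Jacobi] macro 2: S0 reads c1=0 → after 1×micro: 3; S1 reads c0=3 → after 2×micro: 3 ⇒ (c0=3, c1=3)
[Jacobi] macro 3: S0 reads c1=3 → after 1×micro: 3; S1 reads c0=3 → after 2×micro: 3 ⇒ (c0=3, c1=3)
[Jacobi] macro 4: S0 reads c1=3 → after 1×micro: 3; S1 reads c0=3 → after 2×micro: 3 ⇒ (c0=3, c1=3)
[Jacobi] macro 5: S0 reads c1=3 → after 1×micro: 3; S1 reads c0=3 → after 2×micro: 3 ⇒ (c0=3, c1=3)
[Jacobi] macro 6: S0 reads c1=3 → after 1×micro: 3; S1 reads c0=3 → after 2×micro: 3 ⇒ (c0=3, c1=3)
[Jacobi] macro 7: S0 reads c1=3 → after 1×micro: 3; S1 reads c0=3 → after 2×micro: 3 ⇒ (c0=3, c1=3)
[Jacobi] macro 8: S0 reads c1=3 → after 1×micro: 3; S1 reads c0=3 → after 2×micro: 3 ⇒ (c0=3, c1=3)
[Gauss-Seidel] macro 1: S0 reads c1=3 → after 1×micro: 3; S1 reads c0=3 → after 2×micro: 3 ⇒ (c0=3, c1=3)
[Gauss-Seidel] macro 2: S0 reads c1=3 → after 1×micro: 3; S1 reads c0=3 → after 2×micro: 3 ⇒ (c0=3, c1=3)
[Gauss-Seidel] macro 3: S0 reads c1=3 → after 1×micro: 3; S1 reads c0=3 → after 2×micro: 3 ⇒ (c0=3, c1=3)
[Gauss-Seidel] macro 4: S0 reads c1=3 → after 1×micro: 3; S1 reads c0=3 → after 2×micro: 3 ⇒ (c0=3, c1=3)
[Gauss-Seidel] macro 5: S0 reads c1=3 → after 1×micro: 3; S1 reads c0=3 → after 2×micro: 3 ⇒ (c0=3, c1=3)
[Gauss-Seidel] macro 6: S0 reads c1=3 → after 1×micro: 3; S1 reads c0=3 → after 2×micro: 3 ⇒ (c0=3, c1=3)
[Gauss-Seidel] macro 7: S0 reads c1=3 → after 1×micro: 3; S1 reads c0=3 → after 2×micro: 3 ⇒ (c0=3, c1=3)
[Gauss-Seidel] macro 8: S0 reads c1=3 → after 1×micro: 3; S1 reads c0=3 → after 2×micro: 3 ⇒ (c0=3, c1=3)

first divergence at macro-step: 1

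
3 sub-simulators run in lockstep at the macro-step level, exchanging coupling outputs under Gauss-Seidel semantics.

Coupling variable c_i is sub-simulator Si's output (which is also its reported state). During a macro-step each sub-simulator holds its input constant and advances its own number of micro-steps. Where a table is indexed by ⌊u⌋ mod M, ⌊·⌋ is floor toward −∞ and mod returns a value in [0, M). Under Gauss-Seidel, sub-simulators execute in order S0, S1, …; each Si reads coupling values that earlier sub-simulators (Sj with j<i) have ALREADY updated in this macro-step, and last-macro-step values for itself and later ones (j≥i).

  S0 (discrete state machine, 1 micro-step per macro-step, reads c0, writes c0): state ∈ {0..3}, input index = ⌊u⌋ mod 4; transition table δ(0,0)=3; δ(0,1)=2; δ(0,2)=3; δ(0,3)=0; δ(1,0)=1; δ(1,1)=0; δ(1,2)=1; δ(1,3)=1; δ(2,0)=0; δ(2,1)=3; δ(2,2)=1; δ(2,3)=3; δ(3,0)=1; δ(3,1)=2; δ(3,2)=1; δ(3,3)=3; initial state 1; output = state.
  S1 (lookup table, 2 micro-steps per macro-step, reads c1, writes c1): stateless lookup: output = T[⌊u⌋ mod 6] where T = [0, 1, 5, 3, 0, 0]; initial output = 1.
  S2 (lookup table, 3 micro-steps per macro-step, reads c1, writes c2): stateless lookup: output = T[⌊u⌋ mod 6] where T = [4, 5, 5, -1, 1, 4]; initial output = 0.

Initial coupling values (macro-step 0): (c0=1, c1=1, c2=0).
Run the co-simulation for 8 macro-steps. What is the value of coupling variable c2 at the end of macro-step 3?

c2 at macro-step 3 = 5

macro 1: S0 reads c0=1 → after 1×micro: 0; S1 reads c1=1 → after 2×micro: 1; S2 reads c1=1 → after 3×micro: 5 ⇒ (c0=0, c1=1, c2=5)
macro 2: S0 reads c0=0 → after 1×micro: 3; S1 reads c1=1 → after 2×micro: 1; S2 reads c1=1 → after 3×micro: 5 ⇒ (c0=3, c1=1, c2=5)
macro 3: S0 reads c0=3 → after 1×micro: 3; S1 reads c1=1 → after 2×micro: 1; S2 reads c1=1 → after 3×micro: 5 ⇒ (c0=3, c1=1, c2=5)
macro 4: S0 reads c0=3 → after 1×micro: 3; S1 reads c1=1 → after 2×micro: 1; S2 reads c1=1 → after 3×micro: 5 ⇒ (c0=3, c1=1, c2=5)
macro 5: S0 reads c0=3 → after 1×micro: 3; S1 reads c1=1 → after 2×micro: 1; S2 reads c1=1 → after 3×micro: 5 ⇒ (c0=3, c1=1, c2=5)
macro 6: S0 reads c0=3 → after 1×micro: 3; S1 reads c1=1 → after 2×micro: 1; S2 reads c1=1 → after 3×micro: 5 ⇒ (c0=3, c1=1, c2=5)
macro 7: S0 reads c0=3 → after 1×micro: 3; S1 reads c1=1 → after 2×micro: 1; S2 reads c1=1 → after 3×micro: 5 ⇒ (c0=3, c1=1, c2=5)
macro 8: S0 reads c0=3 → after 1×micro: 3; S1 reads c1=1 → after 2×micro: 1; S2 reads c1=1 → after 3×micro: 5 ⇒ (c0=3, c1=1, c2=5)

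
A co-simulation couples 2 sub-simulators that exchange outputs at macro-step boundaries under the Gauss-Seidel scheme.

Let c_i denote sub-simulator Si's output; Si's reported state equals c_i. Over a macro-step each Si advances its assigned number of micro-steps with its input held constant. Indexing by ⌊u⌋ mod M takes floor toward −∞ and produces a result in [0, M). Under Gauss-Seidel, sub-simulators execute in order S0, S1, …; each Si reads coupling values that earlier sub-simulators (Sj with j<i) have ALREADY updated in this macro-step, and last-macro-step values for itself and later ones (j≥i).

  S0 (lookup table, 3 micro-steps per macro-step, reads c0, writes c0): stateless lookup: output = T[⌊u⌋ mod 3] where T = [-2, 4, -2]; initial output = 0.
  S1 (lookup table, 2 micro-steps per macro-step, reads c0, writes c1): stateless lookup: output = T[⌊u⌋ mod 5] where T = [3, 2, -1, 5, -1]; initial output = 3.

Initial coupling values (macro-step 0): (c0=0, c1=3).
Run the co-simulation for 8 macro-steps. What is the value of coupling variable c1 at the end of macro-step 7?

c1 at macro-step 7 = -1

macro 1: S0 reads c0=0 → after 3×micro: -2; S1 reads c0=-2 → after 2×micro: 5 ⇒ (c0=-2, c1=5)
macro 2: S0 reads c0=-2 → after 3×micro: 4; S1 reads c0=4 → after 2×micro: -1 ⇒ (c0=4, c1=-1)
macro 3: S0 reads c0=4 → after 3×micro: 4; S1 reads c0=4 → after 2×micro: -1 ⇒ (c0=4, c1=-1)
macro 4: S0 reads c0=4 → after 3×micro: 4; S1 reads c0=4 → after 2×micro: -1 ⇒ (c0=4, c1=-1)
macro 5: S0 reads c0=4 → after 3×micro: 4; S1 reads c0=4 → after 2×micro: -1 ⇒ (c0=4, c1=-1)
macro 6: S0 reads c0=4 → after 3×micro: 4; S1 reads c0=4 → after 2×micro: -1 ⇒ (c0=4, c1=-1)
macro 7: S0 reads c0=4 → after 3×micro: 4; S1 reads c0=4 → after 2×micro: -1 ⇒ (c0=4, c1=-1)
macro 8: S0 reads c0=4 → after 3×micro: 4; S1 reads c0=4 → after 2×micro: -1 ⇒ (c0=4, c1=-1)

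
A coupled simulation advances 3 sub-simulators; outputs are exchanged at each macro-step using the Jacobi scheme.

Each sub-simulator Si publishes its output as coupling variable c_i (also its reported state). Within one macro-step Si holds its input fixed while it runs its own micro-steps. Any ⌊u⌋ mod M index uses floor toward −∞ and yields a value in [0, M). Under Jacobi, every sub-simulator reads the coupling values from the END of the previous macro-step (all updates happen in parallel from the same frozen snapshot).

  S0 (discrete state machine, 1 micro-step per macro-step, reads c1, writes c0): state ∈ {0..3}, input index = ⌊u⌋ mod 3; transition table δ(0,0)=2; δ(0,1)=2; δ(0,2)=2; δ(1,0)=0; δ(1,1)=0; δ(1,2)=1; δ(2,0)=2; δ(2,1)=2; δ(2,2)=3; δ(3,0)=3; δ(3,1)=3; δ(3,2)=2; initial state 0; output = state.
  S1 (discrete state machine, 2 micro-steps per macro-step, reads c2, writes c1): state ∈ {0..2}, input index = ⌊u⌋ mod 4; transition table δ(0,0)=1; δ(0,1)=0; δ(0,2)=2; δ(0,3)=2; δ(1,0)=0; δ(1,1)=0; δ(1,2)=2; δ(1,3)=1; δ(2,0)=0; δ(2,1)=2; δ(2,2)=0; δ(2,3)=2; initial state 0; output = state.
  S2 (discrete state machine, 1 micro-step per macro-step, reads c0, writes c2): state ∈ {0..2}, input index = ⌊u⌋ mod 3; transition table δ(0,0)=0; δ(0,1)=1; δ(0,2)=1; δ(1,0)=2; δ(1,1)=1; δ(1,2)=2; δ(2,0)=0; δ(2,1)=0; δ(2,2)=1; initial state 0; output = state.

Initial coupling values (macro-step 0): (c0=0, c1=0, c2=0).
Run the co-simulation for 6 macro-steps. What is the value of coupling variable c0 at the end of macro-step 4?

macro 1: S0 reads c1=0 → after 1×micro: 2; S1 reads c2=0 → after 2×micro: 0; S2 reads c0=0 → after 1×micro: 0 ⇒ (c0=2, c1=0, c2=0)
macro 2: S0 reads c1=0 → after 1×micro: 2; S1 reads c2=0 → after 2×micro: 0; S2 reads c0=2 → after 1×micro: 1 ⇒ (c0=2, c1=0, c2=1)
macro 3: S0 reads c1=0 → after 1×micro: 2; S1 reads c2=1 → after 2×micro: 0; S2 reads c0=2 → after 1×micro: 2 ⇒ (c0=2, c1=0, c2=2)
macro 4: S0 reads c1=0 → after 1×micro: 2; S1 reads c2=2 → after 2×micro: 0; S2 reads c0=2 → after 1×micro: 1 ⇒ (c0=2, c1=0, c2=1)
macro 5: S0 reads c1=0 → after 1×micro: 2; S1 reads c2=1 → after 2×micro: 0; S2 reads c0=2 → after 1×micro: 2 ⇒ (c0=2, c1=0, c2=2)
macro 6: S0 reads c1=0 → after 1×micro: 2; S1 reads c2=2 → after 2×micro: 0; S2 reads c0=2 → after 1×micro: 1 ⇒ (c0=2, c1=0, c2=1)

c0 at macro-step 4 = 2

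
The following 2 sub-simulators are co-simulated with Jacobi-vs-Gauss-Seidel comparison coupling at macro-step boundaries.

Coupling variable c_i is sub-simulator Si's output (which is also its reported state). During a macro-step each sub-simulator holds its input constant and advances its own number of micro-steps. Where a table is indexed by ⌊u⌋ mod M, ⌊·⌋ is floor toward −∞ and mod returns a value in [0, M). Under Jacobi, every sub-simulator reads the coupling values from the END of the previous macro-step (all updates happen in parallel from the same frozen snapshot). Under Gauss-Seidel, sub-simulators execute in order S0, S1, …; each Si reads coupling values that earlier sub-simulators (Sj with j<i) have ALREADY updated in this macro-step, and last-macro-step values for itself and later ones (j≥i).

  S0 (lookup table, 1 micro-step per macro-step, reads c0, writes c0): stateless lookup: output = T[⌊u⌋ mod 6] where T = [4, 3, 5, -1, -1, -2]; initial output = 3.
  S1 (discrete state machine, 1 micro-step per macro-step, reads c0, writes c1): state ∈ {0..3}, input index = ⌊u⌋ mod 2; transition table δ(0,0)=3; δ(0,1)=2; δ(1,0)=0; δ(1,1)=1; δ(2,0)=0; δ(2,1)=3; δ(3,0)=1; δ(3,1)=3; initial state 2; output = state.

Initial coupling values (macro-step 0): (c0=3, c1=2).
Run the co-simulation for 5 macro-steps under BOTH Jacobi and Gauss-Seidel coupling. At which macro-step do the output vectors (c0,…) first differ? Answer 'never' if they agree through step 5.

first divergence at macro-step: 2

[Jacobi] macro 1: S0 reads c0=3 → after 1×micro: -1; S1 reads c0=3 → after 1×micro: 3 ⇒ (c0=-1, c1=3)
[Jacobi] macro 2: S0 reads c0=-1 → after 1×micro: -2; S1 reads c0=-1 → after 1×micro: 3 ⇒ (c0=-2, c1=3)
[Jacobi] macro 3: S0 reads c0=-2 → after 1×micro: -1; S1 reads c0=-2 → after 1×micro: 1 ⇒ (c0=-1, c1=1)
[Jacobi] macro 4: S0 reads c0=-1 → after 1×micro: -2; S1 reads c0=-1 → after 1×micro: 1 ⇒ (c0=-2, c1=1)
[Jacobi] macro 5: S0 reads c0=-2 → after 1×micro: -1; S1 reads c0=-2 → after 1×micro: 0 ⇒ (c0=-1, c1=0)
[Gauss-Seidel] macro 1: S0 reads c0=3 → after 1×micro: -1; S1 reads c0=-1 → after 1×micro: 3 ⇒ (c0=-1, c1=3)
[Gauss-Seidel] macro 2: S0 reads c0=-1 → after 1×micro: -2; S1 reads c0=-2 → after 1×micro: 1 ⇒ (c0=-2, c1=1)
[Gauss-Seidel] macro 3: S0 reads c0=-2 → after 1×micro: -1; S1 reads c0=-1 → after 1×micro: 1 ⇒ (c0=-1, c1=1)
[Gauss-Seidel] macro 4: S0 reads c0=-1 → after 1×micro: -2; S1 reads c0=-2 → after 1×micro: 0 ⇒ (c0=-2, c1=0)
[Gauss-Seidel] macro 5: S0 reads c0=-2 → after 1×micro: -1; S1 reads c0=-1 → after 1×micro: 2 ⇒ (c0=-1, c1=2)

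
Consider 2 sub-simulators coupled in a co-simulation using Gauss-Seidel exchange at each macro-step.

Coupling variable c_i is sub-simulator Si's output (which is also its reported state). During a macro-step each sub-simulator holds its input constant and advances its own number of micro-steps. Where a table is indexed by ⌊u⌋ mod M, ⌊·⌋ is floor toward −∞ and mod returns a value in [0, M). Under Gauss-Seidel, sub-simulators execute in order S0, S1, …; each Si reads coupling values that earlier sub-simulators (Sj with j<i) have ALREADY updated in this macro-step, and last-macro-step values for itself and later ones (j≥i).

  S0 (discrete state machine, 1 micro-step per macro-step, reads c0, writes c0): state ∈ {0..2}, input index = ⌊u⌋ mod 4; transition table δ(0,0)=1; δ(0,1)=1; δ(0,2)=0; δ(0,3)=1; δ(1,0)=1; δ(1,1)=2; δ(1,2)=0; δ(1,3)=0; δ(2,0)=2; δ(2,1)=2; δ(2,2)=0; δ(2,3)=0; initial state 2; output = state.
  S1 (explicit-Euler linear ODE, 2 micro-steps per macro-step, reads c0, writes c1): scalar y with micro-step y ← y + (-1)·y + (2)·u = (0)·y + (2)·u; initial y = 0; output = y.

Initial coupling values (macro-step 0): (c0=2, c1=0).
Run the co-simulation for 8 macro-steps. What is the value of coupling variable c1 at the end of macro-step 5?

macro 1: S0 reads c0=2 → after 1×micro: 0; S1 reads c0=0 → after 2×micro: 0 ⇒ (c0=0, c1=0)
macro 2: S0 reads c0=0 → after 1×micro: 1; S1 reads c0=1 → after 2×micro: 2 ⇒ (c0=1, c1=2)
macro 3: S0 reads c0=1 → after 1×micro: 2; S1 reads c0=2 → after 2×micro: 4 ⇒ (c0=2, c1=4)
macro 4: S0 reads c0=2 → after 1×micro: 0; S1 reads c0=0 → after 2×micro: 0 ⇒ (c0=0, c1=0)
macro 5: S0 reads c0=0 → after 1×micro: 1; S1 reads c0=1 → after 2×micro: 2 ⇒ (c0=1, c1=2)
macro 6: S0 reads c0=1 → after 1×micro: 2; S1 reads c0=2 → after 2×micro: 4 ⇒ (c0=2, c1=4)
macro 7: S0 reads c0=2 → after 1×micro: 0; S1 reads c0=0 → after 2×micro: 0 ⇒ (c0=0, c1=0)
macro 8: S0 reads c0=0 → after 1×micro: 1; S1 reads c0=1 → after 2×micro: 2 ⇒ (c0=1, c1=2)

c1 at macro-step 5 = 2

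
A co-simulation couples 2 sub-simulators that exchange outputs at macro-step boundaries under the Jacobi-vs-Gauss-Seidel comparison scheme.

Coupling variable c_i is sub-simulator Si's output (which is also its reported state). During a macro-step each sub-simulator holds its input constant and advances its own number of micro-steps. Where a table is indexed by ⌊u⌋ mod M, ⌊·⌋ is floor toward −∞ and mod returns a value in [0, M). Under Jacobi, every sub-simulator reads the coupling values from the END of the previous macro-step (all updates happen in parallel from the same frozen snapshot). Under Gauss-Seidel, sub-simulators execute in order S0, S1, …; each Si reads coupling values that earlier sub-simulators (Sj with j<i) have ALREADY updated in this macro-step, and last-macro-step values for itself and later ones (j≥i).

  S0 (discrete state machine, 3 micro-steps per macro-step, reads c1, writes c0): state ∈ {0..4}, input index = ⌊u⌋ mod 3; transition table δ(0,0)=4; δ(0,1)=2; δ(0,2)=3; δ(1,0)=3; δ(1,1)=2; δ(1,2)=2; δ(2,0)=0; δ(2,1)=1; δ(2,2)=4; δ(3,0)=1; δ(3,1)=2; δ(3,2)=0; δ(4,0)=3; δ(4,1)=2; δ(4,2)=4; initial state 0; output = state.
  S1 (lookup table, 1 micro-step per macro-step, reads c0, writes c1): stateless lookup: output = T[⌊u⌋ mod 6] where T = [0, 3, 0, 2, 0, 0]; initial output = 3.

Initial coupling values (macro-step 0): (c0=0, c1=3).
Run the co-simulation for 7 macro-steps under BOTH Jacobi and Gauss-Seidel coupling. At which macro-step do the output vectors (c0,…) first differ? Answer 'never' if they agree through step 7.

[Jacobi] macro 1: S0 reads c1=3 → after 3×micro: 1; S1 reads c0=0 → after 1×micro: 0 ⇒ (c0=1, c1=0)
[Jacobi] macro 2: S0 reads c1=0 → after 3×micro: 3; S1 reads c0=1 → after 1×micro: 3 ⇒ (c0=3, c1=3)
[Jacobi] macro 3: S0 reads c1=3 → after 3×micro: 1; S1 reads c0=3 → after 1×micro: 2 ⇒ (c0=1, c1=2)
[Jacobi] macro 4: S0 reads c1=2 → after 3×micro: 4; S1 reads c0=1 → after 1×micro: 3 ⇒ (c0=4, c1=3)
[Jacobi] macro 5: S0 reads c1=3 → after 3×micro: 3; S1 reads c0=4 → after 1×micro: 0 ⇒ (c0=3, c1=0)
[Jacobi] macro 6: S0 reads c1=0 → after 3×micro: 1; S1 reads c0=3 → after 1×micro: 2 ⇒ (c0=1, c1=2)
[Jacobi] macro 7: S0 reads c1=2 → after 3×micro: 4; S1 reads c0=1 → after 1×micro: 3 ⇒ (c0=4, c1=3)
[Gauss-Seidel] macro 1: S0 reads c1=3 → after 3×micro: 1; S1 reads c0=1 → after 1×micro: 3 ⇒ (c0=1, c1=3)
[Gauss-Seidel] macro 2: S0 reads c1=3 → after 3×micro: 3; S1 reads c0=3 → after 1×micro: 2 ⇒ (c0=3, c1=2)
[Gauss-Seidel] macro 3: S0 reads c1=2 → after 3×micro: 0; S1 reads c0=0 → after 1×micro: 0 ⇒ (c0=0, c1=0)
[Gauss-Seidel] macro 4: S0 reads c1=0 → after 3×micro: 1; S1 reads c0=1 → after 1×micro: 3 ⇒ (c0=1, c1=3)
[Gauss-Seidel] macro 5: S0 reads c1=3 → after 3×micro: 3; S1 reads c0=3 → after 1×micro: 2 ⇒ (c0=3, c1=2)
[Gauss-Seidel] macro 6: S0 reads c1=2 → after 3×micro: 0; S1 reads c0=0 → after 1×micro: 0 ⇒ (c0=0, c1=0)
[Gauss-Seidel] macro 7: S0 reads c1=0 → after 3×micro: 1; S1 reads c0=1 → after 1×micro: 3 ⇒ (c0=1, c1=3)

first divergence at macro-step: 1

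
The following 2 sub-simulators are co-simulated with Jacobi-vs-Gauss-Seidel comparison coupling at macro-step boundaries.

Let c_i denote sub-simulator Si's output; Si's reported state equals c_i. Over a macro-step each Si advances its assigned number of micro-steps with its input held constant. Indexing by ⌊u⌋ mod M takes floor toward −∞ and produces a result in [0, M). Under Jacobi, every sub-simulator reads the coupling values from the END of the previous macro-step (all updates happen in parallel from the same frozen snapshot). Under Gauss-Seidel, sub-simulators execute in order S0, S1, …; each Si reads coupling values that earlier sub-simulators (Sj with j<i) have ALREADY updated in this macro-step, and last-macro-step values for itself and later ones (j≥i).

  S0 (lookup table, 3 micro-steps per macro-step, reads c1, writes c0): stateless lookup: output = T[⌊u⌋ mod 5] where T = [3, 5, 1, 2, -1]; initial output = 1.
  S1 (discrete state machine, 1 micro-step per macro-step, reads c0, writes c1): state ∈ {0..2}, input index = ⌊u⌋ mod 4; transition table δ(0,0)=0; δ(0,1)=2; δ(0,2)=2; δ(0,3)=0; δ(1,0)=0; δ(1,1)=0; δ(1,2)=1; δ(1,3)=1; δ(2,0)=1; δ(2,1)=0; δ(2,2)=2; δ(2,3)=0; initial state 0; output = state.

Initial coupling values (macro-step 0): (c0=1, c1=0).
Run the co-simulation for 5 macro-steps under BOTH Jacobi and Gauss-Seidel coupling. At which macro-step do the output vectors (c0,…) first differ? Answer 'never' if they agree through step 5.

first divergence at macro-step: 1

[Jacobi] macro 1: S0 reads c1=0 → after 3×micro: 3; S1 reads c0=1 → after 1×micro: 2 ⇒ (c0=3, c1=2)
[Jacobi] macro 2: S0 reads c1=2 → after 3×micro: 1; S1 reads c0=3 → after 1×micro: 0 ⇒ (c0=1, c1=0)
[Jacobi] macro 3: S0 reads c1=0 → after 3×micro: 3; S1 reads c0=1 → after 1×micro: 2 ⇒ (c0=3, c1=2)
[Jacobi] macro 4: S0 reads c1=2 → after 3×micro: 1; S1 reads c0=3 → after 1×micro: 0 ⇒ (c0=1, c1=0)
[Jacobi] macro 5: S0 reads c1=0 → after 3×micro: 3; S1 reads c0=1 → after 1×micro: 2 ⇒ (c0=3, c1=2)
[Gauss-Seidel] macro 1: S0 reads c1=0 → after 3×micro: 3; S1 reads c0=3 → after 1×micro: 0 ⇒ (c0=3, c1=0)
[Gauss-Seidel] macro 2: S0 reads c1=0 → after 3×micro: 3; S1 reads c0=3 → after 1×micro: 0 ⇒ (c0=3, c1=0)
[Gauss-Seidel] macro 3: S0 reads c1=0 → after 3×micro: 3; S1 reads c0=3 → after 1×micro: 0 ⇒ (c0=3, c1=0)
[Gauss-Seidel] macro 4: S0 reads c1=0 → after 3×micro: 3; S1 reads c0=3 → after 1×micro: 0 ⇒ (c0=3, c1=0)
[Gauss-Seidel] macro 5: S0 reads c1=0 → after 3×micro: 3; S1 reads c0=3 → after 1×micro: 0 ⇒ (c0=3, c1=0)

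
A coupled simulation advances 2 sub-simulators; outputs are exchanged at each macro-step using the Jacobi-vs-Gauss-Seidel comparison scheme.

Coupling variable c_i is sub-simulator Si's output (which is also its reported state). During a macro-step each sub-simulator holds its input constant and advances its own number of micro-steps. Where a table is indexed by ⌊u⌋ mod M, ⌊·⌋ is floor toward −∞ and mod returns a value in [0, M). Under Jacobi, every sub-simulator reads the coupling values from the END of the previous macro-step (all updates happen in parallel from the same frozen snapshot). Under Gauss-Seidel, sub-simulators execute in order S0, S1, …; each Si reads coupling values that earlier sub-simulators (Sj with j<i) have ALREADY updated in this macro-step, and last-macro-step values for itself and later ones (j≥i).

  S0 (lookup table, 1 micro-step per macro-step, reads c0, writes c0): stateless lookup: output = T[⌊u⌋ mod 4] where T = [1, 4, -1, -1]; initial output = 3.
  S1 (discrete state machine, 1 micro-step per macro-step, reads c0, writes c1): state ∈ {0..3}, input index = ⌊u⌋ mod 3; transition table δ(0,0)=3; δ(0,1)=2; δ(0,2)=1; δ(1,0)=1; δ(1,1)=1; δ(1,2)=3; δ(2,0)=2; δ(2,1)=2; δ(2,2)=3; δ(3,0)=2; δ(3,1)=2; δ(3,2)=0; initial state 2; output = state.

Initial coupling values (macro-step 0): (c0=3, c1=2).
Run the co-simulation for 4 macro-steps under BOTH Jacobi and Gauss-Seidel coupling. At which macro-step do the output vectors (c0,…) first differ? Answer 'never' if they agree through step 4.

[Jacobi] macro 1: S0 reads c0=3 → after 1×micro: -1; S1 reads c0=3 → after 1×micro: 2 ⇒ (c0=-1, c1=2)
[Jacobi] macro 2: S0 reads c0=-1 → after 1×micro: -1; S1 reads c0=-1 → after 1×micro: 3 ⇒ (c0=-1, c1=3)
[Jacobi] macro 3: S0 reads c0=-1 → after 1×micro: -1; S1 reads c0=-1 → after 1×micro: 0 ⇒ (c0=-1, c1=0)
[Jacobi] macro 4: S0 reads c0=-1 → after 1×micro: -1; S1 reads c0=-1 → after 1×micro: 1 ⇒ (c0=-1, c1=1)
[Gauss-Seidel] macro 1: S0 reads c0=3 → after 1×micro: -1; S1 reads c0=-1 → after 1×micro: 3 ⇒ (c0=-1, c1=3)
[Gauss-Seidel] macro 2: S0 reads c0=-1 → after 1×micro: -1; S1 reads c0=-1 → after 1×micro: 0 ⇒ (c0=-1, c1=0)
[Gauss-Seidel] macro 3: S0 reads c0=-1 → after 1×micro: -1; S1 reads c0=-1 → after 1×micro: 1 ⇒ (c0=-1, c1=1)
[Gauss-Seidel] macro 4: S0 reads c0=-1 → after 1×micro: -1; S1 reads c0=-1 → after 1×micro: 3 ⇒ (c0=-1, c1=3)

first divergence at macro-step: 1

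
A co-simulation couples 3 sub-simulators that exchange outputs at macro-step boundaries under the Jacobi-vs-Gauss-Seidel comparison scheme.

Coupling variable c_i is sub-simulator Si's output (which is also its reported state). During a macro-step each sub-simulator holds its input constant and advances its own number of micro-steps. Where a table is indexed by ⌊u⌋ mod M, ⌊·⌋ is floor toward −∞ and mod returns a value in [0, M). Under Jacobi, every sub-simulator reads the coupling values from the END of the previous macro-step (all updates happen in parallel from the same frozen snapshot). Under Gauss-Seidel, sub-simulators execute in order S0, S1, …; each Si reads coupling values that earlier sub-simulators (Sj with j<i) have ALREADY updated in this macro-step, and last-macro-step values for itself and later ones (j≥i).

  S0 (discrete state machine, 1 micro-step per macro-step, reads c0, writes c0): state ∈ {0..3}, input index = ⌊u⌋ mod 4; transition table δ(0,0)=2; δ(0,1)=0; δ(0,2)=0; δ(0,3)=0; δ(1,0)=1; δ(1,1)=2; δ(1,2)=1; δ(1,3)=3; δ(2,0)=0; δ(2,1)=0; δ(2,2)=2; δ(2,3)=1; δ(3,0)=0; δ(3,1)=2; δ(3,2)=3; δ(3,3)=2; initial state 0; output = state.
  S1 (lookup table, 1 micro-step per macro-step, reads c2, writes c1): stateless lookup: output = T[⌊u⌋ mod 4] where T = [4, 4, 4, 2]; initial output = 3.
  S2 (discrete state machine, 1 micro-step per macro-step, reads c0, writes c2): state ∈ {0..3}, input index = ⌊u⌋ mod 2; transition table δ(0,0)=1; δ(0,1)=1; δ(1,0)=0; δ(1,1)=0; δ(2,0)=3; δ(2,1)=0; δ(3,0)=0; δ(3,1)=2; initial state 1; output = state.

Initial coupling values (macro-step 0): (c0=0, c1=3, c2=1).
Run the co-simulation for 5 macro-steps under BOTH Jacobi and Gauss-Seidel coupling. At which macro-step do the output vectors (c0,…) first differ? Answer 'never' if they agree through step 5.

[Jacobi] macro 1: S0 reads c0=0 → after 1×micro: 2; S1 reads c2=1 → after 1×micro: 4; S2 reads c0=0 → after 1×micro: 0 ⇒ (c0=2, c1=4, c2=0)
[Jacobi] macro 2: S0 reads c0=2 → after 1×micro: 2; S1 reads c2=0 → after 1×micro: 4; S2 reads c0=2 → after 1×micro: 1 ⇒ (c0=2, c1=4, c2=1)
[Jacobi] macro 3: S0 reads c0=2 → after 1×micro: 2; S1 reads c2=1 → after 1×micro: 4; S2 reads c0=2 → after 1×micro: 0 ⇒ (c0=2, c1=4, c2=0)
[Jacobi] macro 4: S0 reads c0=2 → after 1×micro: 2; S1 reads c2=0 → after 1×micro: 4; S2 reads c0=2 → after 1×micro: 1 ⇒ (c0=2, c1=4, c2=1)
[Jacobi] macro 5: S0 reads c0=2 → after 1×micro: 2; S1 reads c2=1 → after 1×micro: 4; S2 reads c0=2 → after 1×micro: 0 ⇒ (c0=2, c1=4, c2=0)
[Gauss-Seidel] macro 1: S0 reads c0=0 → after 1×micro: 2; S1 reads c2=1 → after 1×micro: 4; S2 reads c0=2 → after 1×micro: 0 ⇒ (c0=2, c1=4, c2=0)
[Gauss-Seidel] macro 2: S0 reads c0=2 → after 1×micro: 2; S1 reads c2=0 → after 1×micro: 4; S2 reads c0=2 → after 1×micro: 1 ⇒ (c0=2, c1=4, c2=1)
[Gauss-Seidel] macro 3: S0 reads c0=2 → after 1×micro: 2; S1 reads c2=1 → after 1×micro: 4; S2 reads c0=2 → after 1×micro: 0 ⇒ (c0=2, c1=4, c2=0)
[Gauss-Seidel] macro 4: S0 reads c0=2 → after 1×micro: 2; S1 reads c2=0 → after 1×micro: 4; S2 reads c0=2 → after 1×micro: 1 ⇒ (c0=2, c1=4, c2=1)
[Gauss-Seidel] macro 5: S0 reads c0=2 → after 1×micro: 2; S1 reads c2=1 → after 1×micro: 4; S2 reads c0=2 → after 1×micro: 0 ⇒ (c0=2, c1=4, c2=0)

first divergence at macro-step: never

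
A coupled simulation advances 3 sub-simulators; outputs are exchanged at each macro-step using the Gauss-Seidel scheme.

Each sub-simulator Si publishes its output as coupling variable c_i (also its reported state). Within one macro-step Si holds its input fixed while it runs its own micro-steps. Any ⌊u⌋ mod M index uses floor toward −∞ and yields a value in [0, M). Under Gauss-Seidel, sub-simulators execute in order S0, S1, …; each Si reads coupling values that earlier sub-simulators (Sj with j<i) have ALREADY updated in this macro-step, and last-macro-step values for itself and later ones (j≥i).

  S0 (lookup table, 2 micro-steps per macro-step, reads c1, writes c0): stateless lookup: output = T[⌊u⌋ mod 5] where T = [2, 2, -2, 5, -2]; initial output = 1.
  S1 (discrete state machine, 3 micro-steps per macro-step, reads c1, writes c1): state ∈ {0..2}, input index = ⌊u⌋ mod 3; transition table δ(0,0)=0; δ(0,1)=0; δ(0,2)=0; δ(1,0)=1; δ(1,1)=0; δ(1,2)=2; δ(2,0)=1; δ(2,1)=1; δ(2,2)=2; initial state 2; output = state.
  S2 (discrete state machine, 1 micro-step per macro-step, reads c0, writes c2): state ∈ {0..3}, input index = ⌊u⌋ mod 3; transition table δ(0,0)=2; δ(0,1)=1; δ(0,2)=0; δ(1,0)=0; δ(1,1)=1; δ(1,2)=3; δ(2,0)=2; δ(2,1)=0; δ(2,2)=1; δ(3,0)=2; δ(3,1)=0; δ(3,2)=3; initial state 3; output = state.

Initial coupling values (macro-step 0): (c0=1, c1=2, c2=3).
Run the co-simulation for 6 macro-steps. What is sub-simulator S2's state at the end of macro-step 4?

S2 state at macro-step 4 = 1

macro 1: S0 reads c1=2 → after 2×micro: -2; S1 reads c1=2 → after 3×micro: 2; S2 reads c0=-2 → after 1×micro: 0 ⇒ (c0=-2, c1=2, c2=0)
macro 2: S0 reads c1=2 → after 2×micro: -2; S1 reads c1=2 → after 3×micro: 2; S2 reads c0=-2 → after 1×micro: 1 ⇒ (c0=-2, c1=2, c2=1)
macro 3: S0 reads c1=2 → after 2×micro: -2; S1 reads c1=2 → after 3×micro: 2; S2 reads c0=-2 → after 1×micro: 1 ⇒ (c0=-2, c1=2, c2=1)
macro 4: S0 reads c1=2 → after 2×micro: -2; S1 reads c1=2 → after 3×micro: 2; S2 reads c0=-2 → after 1×micro: 1 ⇒ (c0=-2, c1=2, c2=1)
macro 5: S0 reads c1=2 → after 2×micro: -2; S1 reads c1=2 → after 3×micro: 2; S2 reads c0=-2 → after 1×micro: 1 ⇒ (c0=-2, c1=2, c2=1)
macro 6: S0 reads c1=2 → after 2×micro: -2; S1 reads c1=2 → after 3×micro: 2; S2 reads c0=-2 → after 1×micro: 1 ⇒ (c0=-2, c1=2, c2=1)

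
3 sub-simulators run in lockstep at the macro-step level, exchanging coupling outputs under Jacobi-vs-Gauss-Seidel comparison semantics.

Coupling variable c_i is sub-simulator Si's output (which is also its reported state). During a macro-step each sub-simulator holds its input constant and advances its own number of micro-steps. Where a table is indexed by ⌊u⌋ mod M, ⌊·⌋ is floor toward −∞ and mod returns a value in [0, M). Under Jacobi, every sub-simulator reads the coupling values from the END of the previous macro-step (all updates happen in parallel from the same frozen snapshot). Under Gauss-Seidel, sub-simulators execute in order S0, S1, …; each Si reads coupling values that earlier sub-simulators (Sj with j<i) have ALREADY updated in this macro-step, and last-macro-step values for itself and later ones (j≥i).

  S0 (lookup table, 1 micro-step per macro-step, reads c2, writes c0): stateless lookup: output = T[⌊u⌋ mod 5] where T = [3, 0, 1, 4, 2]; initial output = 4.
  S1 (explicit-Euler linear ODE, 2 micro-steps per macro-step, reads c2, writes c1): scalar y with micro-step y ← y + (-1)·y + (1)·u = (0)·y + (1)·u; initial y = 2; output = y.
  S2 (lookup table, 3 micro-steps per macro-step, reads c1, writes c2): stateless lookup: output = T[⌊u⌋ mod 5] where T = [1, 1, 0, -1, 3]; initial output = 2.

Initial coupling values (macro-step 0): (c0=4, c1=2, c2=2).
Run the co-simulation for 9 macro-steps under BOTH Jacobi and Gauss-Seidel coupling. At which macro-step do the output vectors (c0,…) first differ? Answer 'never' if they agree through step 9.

[Jacobi] macro 1: S0 reads c2=2 → after 1×micro: 1; S1 reads c2=2 → after 2×micro: 2; S2 reads c1=2 → after 3×micro: 0 ⇒ (c0=1, c1=2, c2=0)
[Jacobi] macro 2: S0 reads c2=0 → after 1×micro: 3; S1 reads c2=0 → after 2×micro: 0; S2 reads c1=2 → after 3×micro: 0 ⇒ (c0=3, c1=0, c2=0)
[Jacobi] macro 3: S0 reads c2=0 → after 1×micro: 3; S1 reads c2=0 → after 2×micro: 0; S2 reads c1=0 → after 3×micro: 1 ⇒ (c0=3, c1=0, c2=1)
[Jacobi] macro 4: S0 reads c2=1 → after 1×micro: 0; S1 reads c2=1 → after 2×micro: 1; S2 reads c1=0 → after 3×micro: 1 ⇒ (c0=0, c1=1, c2=1)
[Jacobi] macro 5: S0 reads c2=1 → after 1×micro: 0; S1 reads c2=1 → after 2×micro: 1; S2 reads c1=1 → after 3×micro: 1 ⇒ (c0=0, c1=1, c2=1)
[Jacobi] macro 6: S0 reads c2=1 → after 1×micro: 0; S1 reads c2=1 → after 2×micro: 1; S2 reads c1=1 → after 3×micro: 1 ⇒ (c0=0, c1=1, c2=1)
[Jacobi] macro 7: S0 reads c2=1 → after 1×micro: 0; S1 reads c2=1 → after 2×micro: 1; S2 reads c1=1 → after 3×micro: 1 ⇒ (c0=0, c1=1, c2=1)
[Jacobi] macro 8: S0 reads c2=1 → after 1×micro: 0; S1 reads c2=1 → after 2×micro: 1; S2 reads c1=1 → after 3×micro: 1 ⇒ (c0=0, c1=1, c2=1)
[Jacobi] macro 9: S0 reads c2=1 → after 1×micro: 0; S1 reads c2=1 → after 2×micro: 1; S2 reads c1=1 → after 3×micro: 1 ⇒ (c0=0, c1=1, c2=1)
[Gauss-Seidel] macro 1: S0 reads c2=2 → after 1×micro: 1; S1 reads c2=2 → after 2×micro: 2; S2 reads c1=2 → after 3×micro: 0 ⇒ (c0=1, c1=2, c2=0)
[Gauss-Seidel] macro 2: S0 reads c2=0 → after 1×micro: 3; S1 reads c2=0 → after 2×micro: 0; S2 reads c1=0 → after 3×micro: 1 ⇒ (c0=3, c1=0, c2=1)
[Gauss-Seidel] macro 3: S0 reads c2=1 → after 1×micro: 0; S1 reads c2=1 → after 2×micro: 1; S2 reads c1=1 → after 3×micro: 1 ⇒ (c0=0, c1=1, c2=1)
[Gauss-Seidel] macro 4: S0 reads c2=1 → after 1×micro: 0; S1 reads c2=1 → after 2×micro: 1; S2 reads c1=1 → after 3×micro: 1 ⇒ (c0=0, c1=1, c2=1)
[Gauss-Seidel] macro 5: S0 reads c2=1 → after 1×micro: 0; S1 reads c2=1 → after 2×micro: 1; S2 reads c1=1 → after 3×micro: 1 ⇒ (c0=0, c1=1, c2=1)
[Gauss-Seidel] macro 6: S0 reads c2=1 → after 1×micro: 0; S1 reads c2=1 → after 2×micro: 1; S2 reads c1=1 → after 3×micro: 1 ⇒ (c0=0, c1=1, c2=1)
[Gauss-Seidel] macro 7: S0 reads c2=1 → after 1×micro: 0; S1 reads c2=1 → after 2×micro: 1; S2 reads c1=1 → after 3×micro: 1 ⇒ (c0=0, c1=1, c2=1)
[Gauss-Seidel] macro 8: S0 reads c2=1 → after 1×micro: 0; S1 reads c2=1 → after 2×micro: 1; S2 reads c1=1 → after 3×micro: 1 ⇒ (c0=0, c1=1, c2=1)
[Gauss-Seidel] macro 9: S0 reads c2=1 → after 1×micro: 0; S1 reads c2=1 → after 2×micro: 1; S2 reads c1=1 → after 3×micro: 1 ⇒ (c0=0, c1=1, c2=1)

first divergence at macro-step: 2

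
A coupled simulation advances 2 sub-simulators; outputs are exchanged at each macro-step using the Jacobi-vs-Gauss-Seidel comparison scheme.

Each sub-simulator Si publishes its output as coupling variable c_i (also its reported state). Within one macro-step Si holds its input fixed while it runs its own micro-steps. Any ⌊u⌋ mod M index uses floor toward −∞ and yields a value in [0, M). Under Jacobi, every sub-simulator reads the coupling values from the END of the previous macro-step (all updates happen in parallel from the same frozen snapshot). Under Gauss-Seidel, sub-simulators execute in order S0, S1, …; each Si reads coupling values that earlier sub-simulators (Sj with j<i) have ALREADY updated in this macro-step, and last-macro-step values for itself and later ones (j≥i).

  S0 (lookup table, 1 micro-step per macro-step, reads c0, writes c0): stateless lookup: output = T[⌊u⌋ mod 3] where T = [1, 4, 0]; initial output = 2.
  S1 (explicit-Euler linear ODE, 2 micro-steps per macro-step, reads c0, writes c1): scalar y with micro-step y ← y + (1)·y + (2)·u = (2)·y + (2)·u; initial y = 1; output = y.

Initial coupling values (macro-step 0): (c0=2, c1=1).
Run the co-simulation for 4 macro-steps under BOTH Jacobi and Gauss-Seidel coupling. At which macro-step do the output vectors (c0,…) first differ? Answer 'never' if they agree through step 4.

first divergence at macro-step: 1

[Jacobi] macro 1: S0 reads c0=2 → after 1×micro: 0; S1 reads c0=2 → after 2×micro: 16 ⇒ (c0=0, c1=16)
[Jacobi] macro 2: S0 reads c0=0 → after 1×micro: 1; S1 reads c0=0 → after 2×micro: 64 ⇒ (c0=1, c1=64)
[Jacobi] macro 3: S0 reads c0=1 → after 1×micro: 4; S1 reads c0=1 → after 2×micro: 262 ⇒ (c0=4, c1=262)
[Jacobi] macro 4: S0 reads c0=4 → after 1×micro: 4; S1 reads c0=4 → after 2×micro: 1072 ⇒ (c0=4, c1=1072)
[Gauss-Seidel] macro 1: S0 reads c0=2 → after 1×micro: 0; S1 reads c0=0 → after 2×micro: 4 ⇒ (c0=0, c1=4)
[Gauss-Seidel] macro 2: S0 reads c0=0 → after 1×micro: 1; S1 reads c0=1 → after 2×micro: 22 ⇒ (c0=1, c1=22)
[Gauss-Seidel] macro 3: S0 reads c0=1 → after 1×micro: 4; S1 reads c0=4 → after 2×micro: 112 ⇒ (c0=4, c1=112)
[Gauss-Seidel] macro 4: S0 reads c0=4 → after 1×micro: 4; S1 reads c0=4 → after 2×micro: 472 ⇒ (c0=4, c1=472)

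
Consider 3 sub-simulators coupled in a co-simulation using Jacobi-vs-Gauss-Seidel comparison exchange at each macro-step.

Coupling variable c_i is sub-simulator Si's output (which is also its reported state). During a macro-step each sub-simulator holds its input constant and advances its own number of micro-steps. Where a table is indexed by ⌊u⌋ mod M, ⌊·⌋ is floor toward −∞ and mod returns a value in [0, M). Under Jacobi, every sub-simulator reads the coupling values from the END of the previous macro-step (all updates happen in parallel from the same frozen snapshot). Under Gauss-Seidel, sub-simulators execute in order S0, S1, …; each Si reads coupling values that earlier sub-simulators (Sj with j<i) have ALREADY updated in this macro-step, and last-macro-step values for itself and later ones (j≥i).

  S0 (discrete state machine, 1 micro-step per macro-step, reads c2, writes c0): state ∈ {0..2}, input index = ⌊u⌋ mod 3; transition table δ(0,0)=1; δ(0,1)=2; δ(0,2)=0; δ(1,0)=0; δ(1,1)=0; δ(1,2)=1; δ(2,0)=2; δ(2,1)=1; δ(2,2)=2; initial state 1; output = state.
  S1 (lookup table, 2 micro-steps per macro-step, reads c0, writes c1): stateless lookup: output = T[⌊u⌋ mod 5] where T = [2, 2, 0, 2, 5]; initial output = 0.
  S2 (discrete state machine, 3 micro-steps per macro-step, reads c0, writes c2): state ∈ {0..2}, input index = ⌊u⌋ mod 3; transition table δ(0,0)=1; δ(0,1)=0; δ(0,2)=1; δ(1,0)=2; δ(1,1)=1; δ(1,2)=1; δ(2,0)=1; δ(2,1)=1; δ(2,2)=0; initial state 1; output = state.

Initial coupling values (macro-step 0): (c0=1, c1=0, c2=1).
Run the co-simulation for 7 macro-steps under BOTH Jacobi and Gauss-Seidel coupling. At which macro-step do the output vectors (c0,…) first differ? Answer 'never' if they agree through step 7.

first divergence at macro-step: 1

[Jacobi] macro 1: S0 reads c2=1 → after 1×micro: 0; S1 reads c0=1 → after 2×micro: 2; S2 reads c0=1 → after 3×micro: 1 ⇒ (c0=0, c1=2, c2=1)
[Jacobi] macro 2: S0 reads c2=1 → after 1×micro: 2; S1 reads c0=0 → after 2×micro: 2; S2 reads c0=0 → after 3×micro: 2 ⇒ (c0=2, c1=2, c2=2)
[Jacobi] macro 3: S0 reads c2=2 → after 1×micro: 2; S1 reads c0=2 → after 2×micro: 0; S2 reads c0=2 → after 3×micro: 1 ⇒ (c0=2, c1=0, c2=1)
[Jacobi] macro 4: S0 reads c2=1 → after 1×micro: 1; S1 reads c0=2 → after 2×micro: 0; S2 reads c0=2 → after 3×micro: 1 ⇒ (c0=1, c1=0, c2=1)
[Jacobi] macro 5: S0 reads c2=1 → after 1×micro: 0; S1 reads c0=1 → after 2×micro: 2; S2 reads c0=1 → after 3×micro: 1 ⇒ (c0=0, c1=2, c2=1)
[Jacobi] macro 6: S0 reads c2=1 → after 1×micro: 2; S1 reads c0=0 → after 2×micro: 2; S2 reads c0=0 → after 3×micro: 2 ⇒ (c0=2, c1=2, c2=2)
[Jacobi] macro 7: S0 reads c2=2 → after 1×micro: 2; S1 reads c0=2 → after 2×micro: 0; S2 reads c0=2 → after 3×micro: 1 ⇒ (c0=2, c1=0, c2=1)
[Gauss-Seidel] macro 1: S0 reads c2=1 → after 1×micro: 0; S1 reads c0=0 → after 2×micro: 2; S2 reads c0=0 → after 3×micro: 2 ⇒ (c0=0, c1=2, c2=2)
[Gauss-Seidel] macro 2: S0 reads c2=2 → after 1×micro: 0; S1 reads c0=0 → after 2×micro: 2; S2 reads c0=0 → after 3×micro: 1 ⇒ (c0=0, c1=2, c2=1)
[Gauss-Seidel] macro 3: S0 reads c2=1 → after 1×micro: 2; S1 reads c0=2 → after 2×micro: 0; S2 reads c0=2 → after 3×micro: 1 ⇒ (c0=2, c1=0, c2=1)
[Gauss-Seidel] macro 4: S0 reads c2=1 → after 1×micro: 1; S1 reads c0=1 → after 2×micro: 2; S2 reads c0=1 → after 3×micro: 1 ⇒ (c0=1, c1=2, c2=1)
[Gauss-Seidel] macro 5: S0 reads c2=1 → after 1×micro: 0; S1 reads c0=0 → after 2×micro: 2; S2 reads c0=0 → after 3×micro: 2 ⇒ (c0=0, c1=2, c2=2)
[Gauss-Seidel] macro 6: S0 reads c2=2 → after 1×micro: 0; S1 reads c0=0 → after 2×micro: 2; S2 reads c0=0 → after 3×micro: 1 ⇒ (c0=0, c1=2, c2=1)
[Gauss-Seidel] macro 7: S0 reads c2=1 → after 1×micro: 2; S1 reads c0=2 → after 2×micro: 0; S2 reads c0=2 → after 3×micro: 1 ⇒ (c0=2, c1=0, c2=1)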